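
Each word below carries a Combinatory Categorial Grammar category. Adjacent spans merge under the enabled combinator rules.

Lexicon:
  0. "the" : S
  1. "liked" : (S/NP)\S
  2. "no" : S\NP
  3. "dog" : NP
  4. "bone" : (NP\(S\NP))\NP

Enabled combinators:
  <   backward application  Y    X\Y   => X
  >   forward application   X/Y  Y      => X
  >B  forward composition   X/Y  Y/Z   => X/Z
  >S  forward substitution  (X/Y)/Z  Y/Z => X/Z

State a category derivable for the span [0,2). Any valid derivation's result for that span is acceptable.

S/NP

[0,5] S   >
  [0,2] S/NP   <
    [0,1] "the" : S
    [1,2] "liked" : (S/NP)\S
  [2,5] NP   <
    [2,3] "no" : S\NP
    [3,5] NP\(S\NP)   <
      [3,4] "dog" : NP
      [4,5] "bone" : (NP\(S\NP))\NP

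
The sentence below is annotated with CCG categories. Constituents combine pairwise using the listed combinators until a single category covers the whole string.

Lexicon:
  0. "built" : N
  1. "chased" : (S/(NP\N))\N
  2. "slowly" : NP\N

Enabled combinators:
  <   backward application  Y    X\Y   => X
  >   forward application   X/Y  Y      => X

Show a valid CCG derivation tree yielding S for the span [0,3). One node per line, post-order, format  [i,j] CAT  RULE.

[0,3] S   >
  [0,2] S/(NP\N)   <
    [0,1] "built" : N
    [1,2] "chased" : (S/(NP\N))\N
  [2,3] "slowly" : NP\N

[0,1] N  lex  "built"
[1,2] (S/(NP\N))\N  lex  "chased"
[0,2] S/(NP\N)  <  k=1
[2,3] NP\N  lex  "slowly"
[0,3] S  >  k=2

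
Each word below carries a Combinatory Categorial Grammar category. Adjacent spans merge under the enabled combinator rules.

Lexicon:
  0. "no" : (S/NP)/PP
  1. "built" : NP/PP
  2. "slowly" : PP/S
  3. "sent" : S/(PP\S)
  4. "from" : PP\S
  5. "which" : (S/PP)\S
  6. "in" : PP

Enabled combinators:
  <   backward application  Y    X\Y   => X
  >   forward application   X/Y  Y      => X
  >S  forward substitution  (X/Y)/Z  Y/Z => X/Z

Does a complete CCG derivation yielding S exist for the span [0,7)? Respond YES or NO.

YES

[0,7] S   >
  [0,2] S/PP   >S
    [0,1] "no" : (S/NP)/PP
    [1,2] "built" : NP/PP
  [2,7] PP   >
    [2,3] "slowly" : PP/S
    [3,7] S   >
      [3,6] S/PP   <
        [3,5] S   >
          [3,4] "sent" : S/(PP\S)
          [4,5] "from" : PP\S
        [5,6] "which" : (S/PP)\S
      [6,7] "in" : PP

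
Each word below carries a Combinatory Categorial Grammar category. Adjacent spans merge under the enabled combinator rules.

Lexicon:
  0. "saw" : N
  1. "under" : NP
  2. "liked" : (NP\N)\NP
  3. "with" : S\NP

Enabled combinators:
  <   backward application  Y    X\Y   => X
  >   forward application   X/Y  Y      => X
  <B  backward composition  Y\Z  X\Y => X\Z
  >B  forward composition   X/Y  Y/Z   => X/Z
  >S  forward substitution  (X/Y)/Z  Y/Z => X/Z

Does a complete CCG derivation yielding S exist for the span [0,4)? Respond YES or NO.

YES

[0,4] S   <
  [0,3] NP   <
    [0,1] "saw" : N
    [1,3] NP\N   <
      [1,2] "under" : NP
      [2,3] "liked" : (NP\N)\NP
  [3,4] "with" : S\NP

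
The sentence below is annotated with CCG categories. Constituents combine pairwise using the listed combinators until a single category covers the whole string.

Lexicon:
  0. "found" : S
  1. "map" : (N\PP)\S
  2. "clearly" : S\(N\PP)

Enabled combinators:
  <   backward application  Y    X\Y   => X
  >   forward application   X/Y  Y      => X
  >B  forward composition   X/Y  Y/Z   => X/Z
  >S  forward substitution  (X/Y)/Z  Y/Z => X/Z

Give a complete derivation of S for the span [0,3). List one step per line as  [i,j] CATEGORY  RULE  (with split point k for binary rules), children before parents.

[0,1] S  lex  "found"
[1,2] (N\PP)\S  lex  "map"
[0,2] N\PP  <  k=1
[2,3] S\(N\PP)  lex  "clearly"
[0,3] S  <  k=2

[0,3] S   <
  [0,2] N\PP   <
    [0,1] "found" : S
    [1,2] "map" : (N\PP)\S
  [2,3] "clearly" : S\(N\PP)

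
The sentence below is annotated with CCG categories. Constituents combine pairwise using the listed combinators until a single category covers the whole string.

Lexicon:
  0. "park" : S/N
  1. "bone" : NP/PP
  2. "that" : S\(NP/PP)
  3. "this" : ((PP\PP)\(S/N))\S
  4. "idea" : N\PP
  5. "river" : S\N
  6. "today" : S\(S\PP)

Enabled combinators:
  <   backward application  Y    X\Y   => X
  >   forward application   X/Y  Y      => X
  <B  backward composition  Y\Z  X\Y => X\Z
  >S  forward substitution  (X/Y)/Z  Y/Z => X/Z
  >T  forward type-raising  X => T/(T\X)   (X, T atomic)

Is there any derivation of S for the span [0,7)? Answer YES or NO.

[0,7] S   <
  [0,6] S\PP   <B
    [0,4] PP\PP   <
      [0,1] "park" : S/N
      [1,4] (PP\PP)\(S/N)   <
        [1,3] S   <
          [1,2] "bone" : NP/PP
          [2,3] "that" : S\(NP/PP)
        [3,4] "this" : ((PP\PP)\(S/N))\S
    [4,6] S\PP   <B
      [4,5] "idea" : N\PP
      [5,6] "river" : S\N
  [6,7] "today" : S\(S\PP)

YES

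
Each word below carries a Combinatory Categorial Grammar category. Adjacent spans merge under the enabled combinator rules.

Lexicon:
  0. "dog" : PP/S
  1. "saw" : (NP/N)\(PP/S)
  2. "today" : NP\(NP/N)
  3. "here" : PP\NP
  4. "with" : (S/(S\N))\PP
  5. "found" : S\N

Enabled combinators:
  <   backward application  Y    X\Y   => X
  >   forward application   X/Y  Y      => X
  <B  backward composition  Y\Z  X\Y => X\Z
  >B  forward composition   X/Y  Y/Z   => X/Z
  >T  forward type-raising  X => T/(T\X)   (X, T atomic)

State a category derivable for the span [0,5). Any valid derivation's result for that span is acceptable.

S/(S\N)

[0,6] S   >
  [0,5] S/(S\N)   <
    [0,4] PP   <
      [0,3] NP   <
        [0,2] NP/N   <
          [0,1] "dog" : PP/S
          [1,2] "saw" : (NP/N)\(PP/S)
        [2,3] "today" : NP\(NP/N)
      [3,4] "here" : PP\NP
    [4,5] "with" : (S/(S\N))\PP
  [5,6] "found" : S\N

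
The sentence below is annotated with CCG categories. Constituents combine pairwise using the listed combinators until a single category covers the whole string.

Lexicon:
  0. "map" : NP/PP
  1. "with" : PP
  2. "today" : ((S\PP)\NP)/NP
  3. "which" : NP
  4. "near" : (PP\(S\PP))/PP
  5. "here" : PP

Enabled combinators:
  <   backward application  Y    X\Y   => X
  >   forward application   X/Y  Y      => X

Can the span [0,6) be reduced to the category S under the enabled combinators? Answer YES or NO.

NO

NP/PP PP ((S\PP)\NP)/NP NP (PP\(S\PP))/PP PP
CKY chart[0,6] = {PP}; S ∉ chart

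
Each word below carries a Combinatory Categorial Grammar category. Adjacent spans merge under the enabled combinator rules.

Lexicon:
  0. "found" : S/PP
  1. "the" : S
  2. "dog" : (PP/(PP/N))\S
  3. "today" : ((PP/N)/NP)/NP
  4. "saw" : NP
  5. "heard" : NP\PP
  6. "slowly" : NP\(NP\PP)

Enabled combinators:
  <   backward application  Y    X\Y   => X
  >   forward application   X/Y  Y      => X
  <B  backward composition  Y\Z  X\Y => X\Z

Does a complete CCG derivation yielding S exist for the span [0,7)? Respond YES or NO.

YES

[0,7] S   >
  [0,1] "found" : S/PP
  [1,7] PP   >
    [1,3] PP/(PP/N)   <
      [1,2] "the" : S
      [2,3] "dog" : (PP/(PP/N))\S
    [3,7] PP/N   >
      [3,5] (PP/N)/NP   >
        [3,4] "today" : ((PP/N)/NP)/NP
        [4,5] "saw" : NP
      [5,7] NP   <
        [5,6] "heard" : NP\PP
        [6,7] "slowly" : NP\(NP\PP)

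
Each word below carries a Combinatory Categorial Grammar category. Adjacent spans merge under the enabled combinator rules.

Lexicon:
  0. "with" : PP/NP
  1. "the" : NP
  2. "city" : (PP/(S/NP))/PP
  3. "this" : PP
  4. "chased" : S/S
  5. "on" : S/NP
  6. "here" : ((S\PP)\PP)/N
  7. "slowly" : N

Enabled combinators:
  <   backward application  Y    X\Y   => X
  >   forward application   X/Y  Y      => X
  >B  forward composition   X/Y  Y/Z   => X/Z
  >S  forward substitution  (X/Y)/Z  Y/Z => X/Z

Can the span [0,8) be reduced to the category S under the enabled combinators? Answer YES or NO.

[0,8] S   <
  [0,2] PP   >
    [0,1] "with" : PP/NP
    [1,2] "the" : NP
  [2,8] S\PP   <
    [2,6] PP   >
      [2,4] PP/(S/NP)   >
        [2,3] "city" : (PP/(S/NP))/PP
        [3,4] "this" : PP
      [4,6] S/NP   >B
        [4,5] "chased" : S/S
        [5,6] "on" : S/NP
    [6,8] (S\PP)\PP   >
      [6,7] "here" : ((S\PP)\PP)/N
      [7,8] "slowly" : N

YES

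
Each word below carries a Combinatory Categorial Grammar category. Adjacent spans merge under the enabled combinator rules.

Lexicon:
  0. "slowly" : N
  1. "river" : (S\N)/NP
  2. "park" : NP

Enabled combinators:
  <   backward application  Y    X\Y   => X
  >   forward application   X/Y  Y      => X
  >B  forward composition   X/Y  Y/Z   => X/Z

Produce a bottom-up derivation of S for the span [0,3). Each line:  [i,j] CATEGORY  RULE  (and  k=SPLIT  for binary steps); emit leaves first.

[0,3] S   <
  [0,1] "slowly" : N
  [1,3] S\N   >
    [1,2] "river" : (S\N)/NP
    [2,3] "park" : NP

[0,1] N  lex  "slowly"
[1,2] (S\N)/NP  lex  "river"
[2,3] NP  lex  "park"
[1,3] S\N  >  k=2
[0,3] S  <  k=1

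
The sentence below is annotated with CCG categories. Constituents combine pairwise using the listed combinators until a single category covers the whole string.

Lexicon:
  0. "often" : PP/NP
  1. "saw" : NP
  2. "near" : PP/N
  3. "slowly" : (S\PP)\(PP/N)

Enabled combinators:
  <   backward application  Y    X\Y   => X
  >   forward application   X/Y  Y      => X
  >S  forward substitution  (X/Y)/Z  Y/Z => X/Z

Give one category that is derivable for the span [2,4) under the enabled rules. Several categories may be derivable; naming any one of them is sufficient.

S\PP

[0,4] S   <
  [0,2] PP   >
    [0,1] "often" : PP/NP
    [1,2] "saw" : NP
  [2,4] S\PP   <
    [2,3] "near" : PP/N
    [3,4] "slowly" : (S\PP)\(PP/N)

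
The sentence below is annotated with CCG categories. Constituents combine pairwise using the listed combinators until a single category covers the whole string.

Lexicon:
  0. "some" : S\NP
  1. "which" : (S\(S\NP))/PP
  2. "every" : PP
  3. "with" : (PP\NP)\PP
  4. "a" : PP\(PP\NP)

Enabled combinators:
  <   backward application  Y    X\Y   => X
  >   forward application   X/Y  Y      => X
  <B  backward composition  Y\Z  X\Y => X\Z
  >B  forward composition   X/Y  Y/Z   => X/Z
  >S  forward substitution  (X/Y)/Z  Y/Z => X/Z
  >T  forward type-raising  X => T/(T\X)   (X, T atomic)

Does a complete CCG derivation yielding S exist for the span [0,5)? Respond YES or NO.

[0,5] S   <
  [0,1] "some" : S\NP
  [1,5] S\(S\NP)   >
    [1,2] "which" : (S\(S\NP))/PP
    [2,5] PP   <
      [2,4] PP\NP   <
        [2,3] "every" : PP
        [3,4] "with" : (PP\NP)\PP
      [4,5] "a" : PP\(PP\NP)

YES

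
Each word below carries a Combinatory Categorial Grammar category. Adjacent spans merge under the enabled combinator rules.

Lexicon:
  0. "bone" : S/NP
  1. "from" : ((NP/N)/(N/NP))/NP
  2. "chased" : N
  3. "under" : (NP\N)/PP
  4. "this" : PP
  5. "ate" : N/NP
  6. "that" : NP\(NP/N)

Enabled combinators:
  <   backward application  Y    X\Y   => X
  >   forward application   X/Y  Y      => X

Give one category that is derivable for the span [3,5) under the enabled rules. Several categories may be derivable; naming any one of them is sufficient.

NP\N

[0,7] S   >
  [0,1] "bone" : S/NP
  [1,7] NP   <
    [1,6] NP/N   >
      [1,5] (NP/N)/(N/NP)   >
        [1,2] "from" : ((NP/N)/(N/NP))/NP
        [2,5] NP   <
          [2,3] "chased" : N
          [3,5] NP\N   >
            [3,4] "under" : (NP\N)/PP
            [4,5] "this" : PP
      [5,6] "ate" : N/NP
    [6,7] "that" : NP\(NP/N)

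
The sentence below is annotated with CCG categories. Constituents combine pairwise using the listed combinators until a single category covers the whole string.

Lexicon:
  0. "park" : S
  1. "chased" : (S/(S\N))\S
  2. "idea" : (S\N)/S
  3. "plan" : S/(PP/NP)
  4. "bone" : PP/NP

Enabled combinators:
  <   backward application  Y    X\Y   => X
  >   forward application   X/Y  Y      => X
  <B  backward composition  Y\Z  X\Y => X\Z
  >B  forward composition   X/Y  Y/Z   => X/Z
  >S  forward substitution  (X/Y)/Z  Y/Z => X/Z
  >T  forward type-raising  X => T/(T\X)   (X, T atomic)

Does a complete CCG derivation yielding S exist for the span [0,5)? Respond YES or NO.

YES

[0,5] S   >
  [0,2] S/(S\N)   <
    [0,1] "park" : S
    [1,2] "chased" : (S/(S\N))\S
  [2,5] S\N   >
    [2,3] "idea" : (S\N)/S
    [3,5] S   >
      [3,4] "plan" : S/(PP/NP)
      [4,5] "bone" : PP/NP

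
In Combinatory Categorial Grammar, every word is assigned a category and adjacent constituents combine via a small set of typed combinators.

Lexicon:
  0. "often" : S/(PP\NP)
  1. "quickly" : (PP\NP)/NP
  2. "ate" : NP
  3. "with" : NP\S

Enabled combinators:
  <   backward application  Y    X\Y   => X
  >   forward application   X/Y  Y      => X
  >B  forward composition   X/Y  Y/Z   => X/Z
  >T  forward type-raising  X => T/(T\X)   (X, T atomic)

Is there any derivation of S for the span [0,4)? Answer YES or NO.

NO

S/(PP\NP) (PP\NP)/NP NP NP\S
CKY chart[0,4] = {N/(N\NP), NP, NP/(NP\NP), PP/(PP\NP), S/(S\NP)}; S ∉ chart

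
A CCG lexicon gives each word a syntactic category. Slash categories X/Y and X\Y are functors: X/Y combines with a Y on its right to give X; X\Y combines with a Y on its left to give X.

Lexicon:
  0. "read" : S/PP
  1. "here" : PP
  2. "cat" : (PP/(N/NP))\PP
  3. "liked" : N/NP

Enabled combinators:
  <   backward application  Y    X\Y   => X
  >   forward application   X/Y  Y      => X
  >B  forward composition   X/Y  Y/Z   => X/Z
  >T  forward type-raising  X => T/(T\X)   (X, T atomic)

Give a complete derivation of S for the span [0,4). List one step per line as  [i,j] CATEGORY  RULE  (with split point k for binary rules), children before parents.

[0,1] S/PP  lex  "read"
[1,2] PP  lex  "here"
[2,3] (PP/(N/NP))\PP  lex  "cat"
[1,3] PP/(N/NP)  <  k=2
[3,4] N/NP  lex  "liked"
[1,4] PP  >  k=3
[0,4] S  >  k=1

[0,4] S   >
  [0,1] "read" : S/PP
  [1,4] PP   >
    [1,3] PP/(N/NP)   <
      [1,2] "here" : PP
      [2,3] "cat" : (PP/(N/NP))\PP
    [3,4] "liked" : N/NP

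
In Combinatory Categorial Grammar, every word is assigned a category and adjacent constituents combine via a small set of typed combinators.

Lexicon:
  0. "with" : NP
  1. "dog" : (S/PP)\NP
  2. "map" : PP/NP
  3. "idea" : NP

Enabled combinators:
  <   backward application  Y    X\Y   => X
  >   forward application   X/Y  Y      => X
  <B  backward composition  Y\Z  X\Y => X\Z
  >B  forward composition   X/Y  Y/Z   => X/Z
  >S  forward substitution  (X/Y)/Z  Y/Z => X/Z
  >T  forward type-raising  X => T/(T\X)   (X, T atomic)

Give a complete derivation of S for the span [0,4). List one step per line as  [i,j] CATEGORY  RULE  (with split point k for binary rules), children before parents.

[0,4] S   >
  [0,3] S/NP   >B
    [0,2] S/PP   <
      [0,1] "with" : NP
      [1,2] "dog" : (S/PP)\NP
    [2,3] "map" : PP/NP
  [3,4] "idea" : NP

[0,1] NP  lex  "with"
[1,2] (S/PP)\NP  lex  "dog"
[0,2] S/PP  <  k=1
[2,3] PP/NP  lex  "map"
[0,3] S/NP  >B  k=2
[3,4] NP  lex  "idea"
[0,4] S  >  k=3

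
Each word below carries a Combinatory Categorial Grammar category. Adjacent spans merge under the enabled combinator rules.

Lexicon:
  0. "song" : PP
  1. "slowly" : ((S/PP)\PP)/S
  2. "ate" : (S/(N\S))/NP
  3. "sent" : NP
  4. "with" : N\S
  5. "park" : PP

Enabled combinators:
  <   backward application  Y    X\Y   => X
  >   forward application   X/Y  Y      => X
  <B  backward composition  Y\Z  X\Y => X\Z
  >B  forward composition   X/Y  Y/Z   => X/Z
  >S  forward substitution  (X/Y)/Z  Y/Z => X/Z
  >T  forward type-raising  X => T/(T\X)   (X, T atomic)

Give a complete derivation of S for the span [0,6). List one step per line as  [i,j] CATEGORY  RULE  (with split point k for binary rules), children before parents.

[0,6] S   >
  [0,5] S/PP   <
    [0,1] "song" : PP
    [1,5] (S/PP)\PP   >
      [1,2] "slowly" : ((S/PP)\PP)/S
      [2,5] S   >
        [2,4] S/(N\S)   >
          [2,3] "ate" : (S/(N\S))/NP
          [3,4] "sent" : NP
        [4,5] "with" : N\S
  [5,6] "park" : PP

[0,1] PP  lex  "song"
[1,2] ((S/PP)\PP)/S  lex  "slowly"
[2,3] (S/(N\S))/NP  lex  "ate"
[3,4] NP  lex  "sent"
[2,4] S/(N\S)  >  k=3
[4,5] N\S  lex  "with"
[2,5] S  >  k=4
[1,5] (S/PP)\PP  >  k=2
[0,5] S/PP  <  k=1
[5,6] PP  lex  "park"
[0,6] S  >  k=5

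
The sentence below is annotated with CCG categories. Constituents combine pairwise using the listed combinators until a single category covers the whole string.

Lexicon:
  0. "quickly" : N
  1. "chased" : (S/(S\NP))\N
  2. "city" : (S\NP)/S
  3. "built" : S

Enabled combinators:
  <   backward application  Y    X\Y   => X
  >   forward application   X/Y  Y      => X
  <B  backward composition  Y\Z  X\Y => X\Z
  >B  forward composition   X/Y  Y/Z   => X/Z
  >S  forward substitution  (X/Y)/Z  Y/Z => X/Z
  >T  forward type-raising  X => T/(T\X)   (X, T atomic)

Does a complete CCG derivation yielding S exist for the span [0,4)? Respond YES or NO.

YES

[0,4] S   >
  [0,2] S/(S\NP)   <
    [0,1] "quickly" : N
    [1,2] "chased" : (S/(S\NP))\N
  [2,4] S\NP   >
    [2,3] "city" : (S\NP)/S
    [3,4] "built" : S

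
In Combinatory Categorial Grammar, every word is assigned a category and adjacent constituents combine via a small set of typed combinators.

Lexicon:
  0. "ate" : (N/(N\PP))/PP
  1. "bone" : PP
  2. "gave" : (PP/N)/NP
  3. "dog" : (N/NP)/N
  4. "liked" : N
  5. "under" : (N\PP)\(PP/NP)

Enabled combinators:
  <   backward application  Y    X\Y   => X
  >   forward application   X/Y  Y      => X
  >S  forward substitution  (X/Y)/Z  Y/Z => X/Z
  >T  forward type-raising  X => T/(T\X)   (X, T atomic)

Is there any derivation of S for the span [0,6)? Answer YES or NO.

(N/(N\PP))/PP PP (PP/N)/NP (N/NP)/N N (N\PP)\(PP/NP)
CKY chart[0,6] = {N, N/(N\N), NP/(NP\N), PP/(PP\N), S/(S\N)}; S ∉ chart

NO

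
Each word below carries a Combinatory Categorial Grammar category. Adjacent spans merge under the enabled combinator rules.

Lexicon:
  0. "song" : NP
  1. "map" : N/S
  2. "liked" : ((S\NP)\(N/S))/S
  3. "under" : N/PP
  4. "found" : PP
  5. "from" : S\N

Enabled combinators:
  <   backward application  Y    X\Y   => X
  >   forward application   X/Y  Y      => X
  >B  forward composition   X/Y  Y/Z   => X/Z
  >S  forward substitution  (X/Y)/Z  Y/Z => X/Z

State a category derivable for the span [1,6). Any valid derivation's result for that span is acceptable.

[0,6] S   <
  [0,1] "song" : NP
  [1,6] S\NP   <
    [1,2] "map" : N/S
    [2,6] (S\NP)\(N/S)   >
      [2,3] "liked" : ((S\NP)\(N/S))/S
      [3,6] S   <
        [3,5] N   >
          [3,4] "under" : N/PP
          [4,5] "found" : PP
        [5,6] "from" : S\N

S\NP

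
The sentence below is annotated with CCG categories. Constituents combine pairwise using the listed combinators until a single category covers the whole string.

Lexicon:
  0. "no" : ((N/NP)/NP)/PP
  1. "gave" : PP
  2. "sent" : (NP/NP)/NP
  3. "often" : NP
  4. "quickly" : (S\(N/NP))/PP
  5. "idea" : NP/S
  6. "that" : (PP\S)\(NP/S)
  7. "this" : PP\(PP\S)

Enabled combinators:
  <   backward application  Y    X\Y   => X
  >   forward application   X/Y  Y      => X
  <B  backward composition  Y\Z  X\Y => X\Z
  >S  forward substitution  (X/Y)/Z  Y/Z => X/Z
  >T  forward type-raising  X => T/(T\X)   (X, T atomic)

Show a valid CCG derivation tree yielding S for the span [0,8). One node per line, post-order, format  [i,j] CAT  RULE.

[0,8] S   <
  [0,4] N/NP   >S
    [0,2] (N/NP)/NP   >
      [0,1] "no" : ((N/NP)/NP)/PP
      [1,2] "gave" : PP
    [2,4] NP/NP   >
      [2,3] "sent" : (NP/NP)/NP
      [3,4] "often" : NP
  [4,8] S\(N/NP)   >
    [4,5] "quickly" : (S\(N/NP))/PP
    [5,8] PP   <
      [5,7] PP\S   <
        [5,6] "idea" : NP/S
        [6,7] "that" : (PP\S)\(NP/S)
      [7,8] "this" : PP\(PP\S)

[0,1] ((N/NP)/NP)/PP  lex  "no"
[1,2] PP  lex  "gave"
[0,2] (N/NP)/NP  >  k=1
[2,3] (NP/NP)/NP  lex  "sent"
[3,4] NP  lex  "often"
[2,4] NP/NP  >  k=3
[0,4] N/NP  >S  k=2
[4,5] (S\(N/NP))/PP  lex  "quickly"
[5,6] NP/S  lex  "idea"
[6,7] (PP\S)\(NP/S)  lex  "that"
[5,7] PP\S  <  k=6
[7,8] PP\(PP\S)  lex  "this"
[5,8] PP  <  k=7
[4,8] S\(N/NP)  >  k=5
[0,8] S  <  k=4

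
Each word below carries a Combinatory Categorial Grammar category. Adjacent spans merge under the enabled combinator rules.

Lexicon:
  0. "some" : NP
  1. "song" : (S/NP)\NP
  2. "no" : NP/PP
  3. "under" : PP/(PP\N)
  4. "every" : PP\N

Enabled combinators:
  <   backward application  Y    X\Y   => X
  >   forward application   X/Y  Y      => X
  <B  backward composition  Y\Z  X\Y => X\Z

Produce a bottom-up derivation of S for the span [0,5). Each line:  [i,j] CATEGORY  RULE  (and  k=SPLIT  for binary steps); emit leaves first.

[0,5] S   >
  [0,2] S/NP   <
    [0,1] "some" : NP
    [1,2] "song" : (S/NP)\NP
  [2,5] NP   >
    [2,3] "no" : NP/PP
    [3,5] PP   >
      [3,4] "under" : PP/(PP\N)
      [4,5] "every" : PP\N

[0,1] NP  lex  "some"
[1,2] (S/NP)\NP  lex  "song"
[0,2] S/NP  <  k=1
[2,3] NP/PP  lex  "no"
[3,4] PP/(PP\N)  lex  "under"
[4,5] PP\N  lex  "every"
[3,5] PP  >  k=4
[2,5] NP  >  k=3
[0,5] S  >  k=2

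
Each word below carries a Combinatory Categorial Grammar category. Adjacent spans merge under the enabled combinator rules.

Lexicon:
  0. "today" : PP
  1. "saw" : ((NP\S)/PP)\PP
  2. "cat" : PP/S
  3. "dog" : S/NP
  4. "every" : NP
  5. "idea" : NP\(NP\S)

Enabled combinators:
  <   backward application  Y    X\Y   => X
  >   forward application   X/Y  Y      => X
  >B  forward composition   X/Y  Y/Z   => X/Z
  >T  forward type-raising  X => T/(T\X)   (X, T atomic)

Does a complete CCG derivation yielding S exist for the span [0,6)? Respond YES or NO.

NO

PP ((NP\S)/PP)\PP PP/S S/NP NP NP\(NP\S)
CKY chart[0,6] = {N/(N\NP), NP, NP/(NP\NP), PP/(PP\NP), S/(S\NP)}; S ∉ chart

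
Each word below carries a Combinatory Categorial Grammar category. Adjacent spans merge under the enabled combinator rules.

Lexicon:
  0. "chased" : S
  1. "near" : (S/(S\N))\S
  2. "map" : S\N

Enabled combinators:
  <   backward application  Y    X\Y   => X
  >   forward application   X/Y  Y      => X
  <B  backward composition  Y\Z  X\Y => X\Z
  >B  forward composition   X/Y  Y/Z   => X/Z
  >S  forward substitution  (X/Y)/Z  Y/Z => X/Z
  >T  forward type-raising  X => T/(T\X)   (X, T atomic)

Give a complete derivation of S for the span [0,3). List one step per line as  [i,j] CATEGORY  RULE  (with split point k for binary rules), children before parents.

[0,3] S   >
  [0,2] S/(S\N)   <
    [0,1] "chased" : S
    [1,2] "near" : (S/(S\N))\S
  [2,3] "map" : S\N

[0,1] S  lex  "chased"
[1,2] (S/(S\N))\S  lex  "near"
[0,2] S/(S\N)  <  k=1
[2,3] S\N  lex  "map"
[0,3] S  >  k=2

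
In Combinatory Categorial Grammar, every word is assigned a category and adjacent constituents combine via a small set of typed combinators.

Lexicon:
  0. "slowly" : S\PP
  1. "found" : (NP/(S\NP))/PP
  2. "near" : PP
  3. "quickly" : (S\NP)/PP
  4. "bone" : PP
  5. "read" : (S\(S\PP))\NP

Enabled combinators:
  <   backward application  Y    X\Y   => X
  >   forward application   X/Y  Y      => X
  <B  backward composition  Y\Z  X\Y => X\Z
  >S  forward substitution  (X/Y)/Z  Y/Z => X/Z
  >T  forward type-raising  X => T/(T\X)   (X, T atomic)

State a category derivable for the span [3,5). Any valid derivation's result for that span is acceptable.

[0,6] S   <
  [0,1] "slowly" : S\PP
  [1,6] S\(S\PP)   <
    [1,5] NP   >
      [1,3] NP/(S\NP)   >
        [1,2] "found" : (NP/(S\NP))/PP
        [2,3] "near" : PP
      [3,5] S\NP   >
        [3,4] "quickly" : (S\NP)/PP
        [4,5] "bone" : PP
    [5,6] "read" : (S\(S\PP))\NP

S\NP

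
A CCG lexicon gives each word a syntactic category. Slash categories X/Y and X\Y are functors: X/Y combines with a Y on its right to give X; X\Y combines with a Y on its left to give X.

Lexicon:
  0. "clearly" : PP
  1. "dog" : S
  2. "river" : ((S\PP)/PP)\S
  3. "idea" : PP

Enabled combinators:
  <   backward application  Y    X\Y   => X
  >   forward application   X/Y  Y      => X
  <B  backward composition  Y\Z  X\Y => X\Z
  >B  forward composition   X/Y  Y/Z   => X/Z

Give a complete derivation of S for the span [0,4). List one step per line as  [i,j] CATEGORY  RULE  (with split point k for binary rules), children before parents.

[0,1] PP  lex  "clearly"
[1,2] S  lex  "dog"
[2,3] ((S\PP)/PP)\S  lex  "river"
[1,3] (S\PP)/PP  <  k=2
[3,4] PP  lex  "idea"
[1,4] S\PP  >  k=3
[0,4] S  <  k=1

[0,4] S   <
  [0,1] "clearly" : PP
  [1,4] S\PP   >
    [1,3] (S\PP)/PP   <
      [1,2] "dog" : S
      [2,3] "river" : ((S\PP)/PP)\S
    [3,4] "idea" : PP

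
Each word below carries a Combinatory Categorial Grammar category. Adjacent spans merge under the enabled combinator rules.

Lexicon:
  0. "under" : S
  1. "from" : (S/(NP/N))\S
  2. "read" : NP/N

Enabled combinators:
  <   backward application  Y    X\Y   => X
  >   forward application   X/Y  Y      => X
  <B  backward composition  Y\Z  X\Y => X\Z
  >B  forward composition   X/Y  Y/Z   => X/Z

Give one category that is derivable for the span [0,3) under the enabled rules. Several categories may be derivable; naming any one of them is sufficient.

S

[0,3] S   >
  [0,2] S/(NP/N)   <
    [0,1] "under" : S
    [1,2] "from" : (S/(NP/N))\S
  [2,3] "read" : NP/N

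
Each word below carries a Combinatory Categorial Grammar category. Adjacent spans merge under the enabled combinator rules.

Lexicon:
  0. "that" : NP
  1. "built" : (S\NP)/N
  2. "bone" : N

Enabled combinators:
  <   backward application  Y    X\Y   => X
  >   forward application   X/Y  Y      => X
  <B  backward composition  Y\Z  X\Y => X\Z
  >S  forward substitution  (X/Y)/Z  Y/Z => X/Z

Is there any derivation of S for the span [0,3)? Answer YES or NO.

YES

[0,3] S   <
  [0,1] "that" : NP
  [1,3] S\NP   >
    [1,2] "built" : (S\NP)/N
    [2,3] "bone" : N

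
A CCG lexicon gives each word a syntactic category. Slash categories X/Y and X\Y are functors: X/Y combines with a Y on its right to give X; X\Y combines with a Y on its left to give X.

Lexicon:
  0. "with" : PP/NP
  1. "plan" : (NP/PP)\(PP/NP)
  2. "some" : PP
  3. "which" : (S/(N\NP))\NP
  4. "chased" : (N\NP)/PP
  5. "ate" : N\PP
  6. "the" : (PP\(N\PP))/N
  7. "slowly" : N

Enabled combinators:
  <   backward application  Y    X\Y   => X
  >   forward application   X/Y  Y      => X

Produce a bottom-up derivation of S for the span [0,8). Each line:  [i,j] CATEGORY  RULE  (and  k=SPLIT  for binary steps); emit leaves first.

[0,1] PP/NP  lex  "with"
[1,2] (NP/PP)\(PP/NP)  lex  "plan"
[0,2] NP/PP  <  k=1
[2,3] PP  lex  "some"
[0,3] NP  >  k=2
[3,4] (S/(N\NP))\NP  lex  "which"
[0,4] S/(N\NP)  <  k=3
[4,5] (N\NP)/PP  lex  "chased"
[5,6] N\PP  lex  "ate"
[6,7] (PP\(N\PP))/N  lex  "the"
[7,8] N  lex  "slowly"
[6,8] PP\(N\PP)  >  k=7
[5,8] PP  <  k=6
[4,8] N\NP  >  k=5
[0,8] S  >  k=4

[0,8] S   >
  [0,4] S/(N\NP)   <
    [0,3] NP   >
      [0,2] NP/PP   <
        [0,1] "with" : PP/NP
        [1,2] "plan" : (NP/PP)\(PP/NP)
      [2,3] "some" : PP
    [3,4] "which" : (S/(N\NP))\NP
  [4,8] N\NP   >
    [4,5] "chased" : (N\NP)/PP
    [5,8] PP   <
      [5,6] "ate" : N\PP
      [6,8] PP\(N\PP)   >
        [6,7] "the" : (PP\(N\PP))/N
        [7,8] "slowly" : N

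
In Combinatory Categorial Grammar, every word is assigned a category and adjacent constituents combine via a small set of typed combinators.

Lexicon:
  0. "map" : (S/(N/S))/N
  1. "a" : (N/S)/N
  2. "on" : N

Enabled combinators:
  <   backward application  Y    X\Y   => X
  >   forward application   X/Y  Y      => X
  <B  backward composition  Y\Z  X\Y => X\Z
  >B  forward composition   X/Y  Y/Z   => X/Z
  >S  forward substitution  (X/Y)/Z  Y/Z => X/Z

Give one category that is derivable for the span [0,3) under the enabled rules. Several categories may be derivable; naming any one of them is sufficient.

[0,3] S   >
  [0,2] S/N   >S
    [0,1] "map" : (S/(N/S))/N
    [1,2] "a" : (N/S)/N
  [2,3] "on" : N

S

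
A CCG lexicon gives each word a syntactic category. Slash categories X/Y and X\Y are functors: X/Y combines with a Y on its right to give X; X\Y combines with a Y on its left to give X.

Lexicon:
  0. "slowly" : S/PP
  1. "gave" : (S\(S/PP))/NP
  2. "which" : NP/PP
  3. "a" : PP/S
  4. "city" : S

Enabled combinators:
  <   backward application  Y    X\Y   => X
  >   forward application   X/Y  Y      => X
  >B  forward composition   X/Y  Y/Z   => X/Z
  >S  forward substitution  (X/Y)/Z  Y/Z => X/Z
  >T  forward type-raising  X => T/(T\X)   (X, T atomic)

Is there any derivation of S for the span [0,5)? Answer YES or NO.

[0,5] S   <
  [0,1] "slowly" : S/PP
  [1,5] S\(S/PP)   >
    [1,2] "gave" : (S\(S/PP))/NP
    [2,5] NP   >
      [2,3] "which" : NP/PP
      [3,5] PP   >
        [3,4] "a" : PP/S
        [4,5] "city" : S

YES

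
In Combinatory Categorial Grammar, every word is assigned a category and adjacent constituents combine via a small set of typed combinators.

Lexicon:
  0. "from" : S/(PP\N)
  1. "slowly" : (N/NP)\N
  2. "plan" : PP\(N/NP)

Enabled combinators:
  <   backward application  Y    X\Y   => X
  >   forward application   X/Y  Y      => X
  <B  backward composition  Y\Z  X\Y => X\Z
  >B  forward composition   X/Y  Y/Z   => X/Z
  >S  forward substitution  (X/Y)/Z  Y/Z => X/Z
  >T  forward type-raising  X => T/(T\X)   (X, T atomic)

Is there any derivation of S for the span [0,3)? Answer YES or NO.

YES

[0,3] S   >
  [0,1] "from" : S/(PP\N)
  [1,3] PP\N   <B
    [1,2] "slowly" : (N/NP)\N
    [2,3] "plan" : PP\(N/NP)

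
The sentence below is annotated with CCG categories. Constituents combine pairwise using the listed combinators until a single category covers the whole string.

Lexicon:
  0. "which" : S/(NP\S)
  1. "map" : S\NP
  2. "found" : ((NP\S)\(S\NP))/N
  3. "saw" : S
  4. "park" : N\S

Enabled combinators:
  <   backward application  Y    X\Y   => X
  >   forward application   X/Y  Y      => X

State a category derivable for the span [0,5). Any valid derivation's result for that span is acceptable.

[0,5] S   >
  [0,1] "which" : S/(NP\S)
  [1,5] NP\S   <
    [1,2] "map" : S\NP
    [2,5] (NP\S)\(S\NP)   >
      [2,3] "found" : ((NP\S)\(S\NP))/N
      [3,5] N   <
        [3,4] "saw" : S
        [4,5] "park" : N\S

S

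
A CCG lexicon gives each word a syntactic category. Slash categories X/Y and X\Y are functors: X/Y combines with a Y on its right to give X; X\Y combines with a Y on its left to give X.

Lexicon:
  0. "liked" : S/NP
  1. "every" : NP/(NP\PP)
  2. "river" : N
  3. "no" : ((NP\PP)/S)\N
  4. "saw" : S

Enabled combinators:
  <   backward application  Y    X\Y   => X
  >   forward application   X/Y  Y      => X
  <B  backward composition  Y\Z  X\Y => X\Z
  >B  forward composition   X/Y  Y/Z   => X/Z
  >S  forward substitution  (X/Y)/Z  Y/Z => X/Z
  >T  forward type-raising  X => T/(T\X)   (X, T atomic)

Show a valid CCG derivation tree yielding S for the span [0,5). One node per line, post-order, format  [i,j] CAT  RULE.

[0,5] S   >
  [0,1] "liked" : S/NP
  [1,5] NP   >
    [1,2] "every" : NP/(NP\PP)
    [2,5] NP\PP   >
      [2,4] (NP\PP)/S   <
        [2,3] "river" : N
        [3,4] "no" : ((NP\PP)/S)\N
      [4,5] "saw" : S

[0,1] S/NP  lex  "liked"
[1,2] NP/(NP\PP)  lex  "every"
[2,3] N  lex  "river"
[3,4] ((NP\PP)/S)\N  lex  "no"
[2,4] (NP\PP)/S  <  k=3
[4,5] S  lex  "saw"
[2,5] NP\PP  >  k=4
[1,5] NP  >  k=2
[0,5] S  >  k=1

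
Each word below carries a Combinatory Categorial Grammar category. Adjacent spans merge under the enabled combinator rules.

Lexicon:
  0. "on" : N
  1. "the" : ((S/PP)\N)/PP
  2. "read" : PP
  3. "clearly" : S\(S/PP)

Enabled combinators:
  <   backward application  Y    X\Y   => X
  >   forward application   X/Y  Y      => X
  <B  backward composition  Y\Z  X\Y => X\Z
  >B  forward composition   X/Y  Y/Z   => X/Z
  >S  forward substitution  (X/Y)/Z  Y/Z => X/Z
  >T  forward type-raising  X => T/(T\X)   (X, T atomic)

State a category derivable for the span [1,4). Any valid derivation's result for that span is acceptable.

S\N

[0,4] S   >
  [0,1] S/(S\N)   >T
    [0,1] "on" : N
  [1,4] S\N   <B
    [1,3] (S/PP)\N   >
      [1,2] "the" : ((S/PP)\N)/PP
      [2,3] "read" : PP
    [3,4] "clearly" : S\(S/PP)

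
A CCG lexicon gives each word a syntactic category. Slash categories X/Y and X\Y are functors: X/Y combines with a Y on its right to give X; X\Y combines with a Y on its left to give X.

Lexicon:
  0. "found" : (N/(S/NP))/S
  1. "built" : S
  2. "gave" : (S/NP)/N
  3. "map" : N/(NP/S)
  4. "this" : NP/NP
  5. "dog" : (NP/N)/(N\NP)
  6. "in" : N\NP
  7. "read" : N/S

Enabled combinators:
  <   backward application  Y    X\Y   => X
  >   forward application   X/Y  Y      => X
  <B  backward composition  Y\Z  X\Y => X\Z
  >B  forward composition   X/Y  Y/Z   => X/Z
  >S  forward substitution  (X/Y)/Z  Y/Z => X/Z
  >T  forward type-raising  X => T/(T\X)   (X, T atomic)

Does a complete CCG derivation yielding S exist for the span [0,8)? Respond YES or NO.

(N/(S/NP))/S S (S/NP)/N N/(NP/S) NP/NP (NP/N)/(N\NP) N\NP N/S
CKY chart[0,8] = {N, N/(N\N), NP/(NP\N), PP/(PP\N), S/(S\N)}; S ∉ chart

NO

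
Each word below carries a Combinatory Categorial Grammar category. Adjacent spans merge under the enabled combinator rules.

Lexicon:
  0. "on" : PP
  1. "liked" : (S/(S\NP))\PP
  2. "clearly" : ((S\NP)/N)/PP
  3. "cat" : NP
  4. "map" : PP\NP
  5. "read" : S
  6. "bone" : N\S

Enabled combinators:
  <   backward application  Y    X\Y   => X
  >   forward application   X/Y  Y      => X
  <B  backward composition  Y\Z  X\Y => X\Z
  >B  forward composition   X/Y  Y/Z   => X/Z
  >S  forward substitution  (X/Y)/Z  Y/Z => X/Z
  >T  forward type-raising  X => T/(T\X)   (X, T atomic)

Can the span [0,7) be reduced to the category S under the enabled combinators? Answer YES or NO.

[0,7] S   >
  [0,2] S/(S\NP)   <
    [0,1] "on" : PP
    [1,2] "liked" : (S/(S\NP))\PP
  [2,7] S\NP   >
    [2,5] (S\NP)/N   >
      [2,3] "clearly" : ((S\NP)/N)/PP
      [3,5] PP   <
        [3,4] "cat" : NP
        [4,5] "map" : PP\NP
    [5,7] N   <
      [5,6] "read" : S
      [6,7] "bone" : N\S

YES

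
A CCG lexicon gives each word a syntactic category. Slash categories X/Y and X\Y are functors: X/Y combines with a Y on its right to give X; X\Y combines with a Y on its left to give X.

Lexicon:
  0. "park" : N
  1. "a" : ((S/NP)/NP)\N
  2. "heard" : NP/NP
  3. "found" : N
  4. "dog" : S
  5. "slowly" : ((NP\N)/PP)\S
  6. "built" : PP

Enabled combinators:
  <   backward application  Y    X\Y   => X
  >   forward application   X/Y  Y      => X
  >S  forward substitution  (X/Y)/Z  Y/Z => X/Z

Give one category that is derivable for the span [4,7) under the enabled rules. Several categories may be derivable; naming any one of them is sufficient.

NP\N

[0,7] S   >
  [0,3] S/NP   >S
    [0,2] (S/NP)/NP   <
      [0,1] "park" : N
      [1,2] "a" : ((S/NP)/NP)\N
    [2,3] "heard" : NP/NP
  [3,7] NP   <
    [3,4] "found" : N
    [4,7] NP\N   >
      [4,6] (NP\N)/PP   <
        [4,5] "dog" : S
        [5,6] "slowly" : ((NP\N)/PP)\S
      [6,7] "built" : PP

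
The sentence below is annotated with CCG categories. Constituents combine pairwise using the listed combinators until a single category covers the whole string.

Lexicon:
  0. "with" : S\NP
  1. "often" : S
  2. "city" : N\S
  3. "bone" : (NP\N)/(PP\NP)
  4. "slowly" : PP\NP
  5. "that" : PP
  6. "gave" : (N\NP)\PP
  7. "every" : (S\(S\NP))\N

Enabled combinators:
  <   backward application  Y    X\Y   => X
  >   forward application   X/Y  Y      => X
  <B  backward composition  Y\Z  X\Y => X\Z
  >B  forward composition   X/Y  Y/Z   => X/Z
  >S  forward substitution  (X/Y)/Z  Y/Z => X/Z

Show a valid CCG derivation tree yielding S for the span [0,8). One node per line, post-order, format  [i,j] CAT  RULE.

[0,8] S   <
  [0,1] "with" : S\NP
  [1,8] S\(S\NP)   <
    [1,7] N   <
      [1,5] NP   <
        [1,2] "often" : S
        [2,5] NP\S   <B
          [2,3] "city" : N\S
          [3,5] NP\N   >
            [3,4] "bone" : (NP\N)/(PP\NP)
            [4,5] "slowly" : PP\NP
      [5,7] N\NP   <
        [5,6] "that" : PP
        [6,7] "gave" : (N\NP)\PP
    [7,8] "every" : (S\(S\NP))\N

[0,1] S\NP  lex  "with"
[1,2] S  lex  "often"
[2,3] N\S  lex  "city"
[3,4] (NP\N)/(PP\NP)  lex  "bone"
[4,5] PP\NP  lex  "slowly"
[3,5] NP\N  >  k=4
[2,5] NP\S  <B  k=3
[1,5] NP  <  k=2
[5,6] PP  lex  "that"
[6,7] (N\NP)\PP  lex  "gave"
[5,7] N\NP  <  k=6
[1,7] N  <  k=5
[7,8] (S\(S\NP))\N  lex  "every"
[1,8] S\(S\NP)  <  k=7
[0,8] S  <  k=1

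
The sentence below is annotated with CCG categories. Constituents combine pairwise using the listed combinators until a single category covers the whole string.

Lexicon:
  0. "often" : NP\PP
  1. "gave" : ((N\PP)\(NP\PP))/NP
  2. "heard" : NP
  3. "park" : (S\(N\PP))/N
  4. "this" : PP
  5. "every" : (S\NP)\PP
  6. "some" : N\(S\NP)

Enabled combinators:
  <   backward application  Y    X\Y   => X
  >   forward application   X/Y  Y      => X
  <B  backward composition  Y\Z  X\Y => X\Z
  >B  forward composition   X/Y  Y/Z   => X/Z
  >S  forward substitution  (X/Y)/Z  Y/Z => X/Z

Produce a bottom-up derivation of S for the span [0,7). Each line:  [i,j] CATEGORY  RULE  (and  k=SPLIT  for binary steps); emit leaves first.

[0,7] S   <
  [0,3] N\PP   <
    [0,1] "often" : NP\PP
    [1,3] (N\PP)\(NP\PP)   >
      [1,2] "gave" : ((N\PP)\(NP\PP))/NP
      [2,3] "heard" : NP
  [3,7] S\(N\PP)   >
    [3,4] "park" : (S\(N\PP))/N
    [4,7] N   <
      [4,6] S\NP   <
        [4,5] "this" : PP
        [5,6] "every" : (S\NP)\PP
      [6,7] "some" : N\(S\NP)

[0,1] NP\PP  lex  "often"
[1,2] ((N\PP)\(NP\PP))/NP  lex  "gave"
[2,3] NP  lex  "heard"
[1,3] (N\PP)\(NP\PP)  >  k=2
[0,3] N\PP  <  k=1
[3,4] (S\(N\PP))/N  lex  "park"
[4,5] PP  lex  "this"
[5,6] (S\NP)\PP  lex  "every"
[4,6] S\NP  <  k=5
[6,7] N\(S\NP)  lex  "some"
[4,7] N  <  k=6
[3,7] S\(N\PP)  >  k=4
[0,7] S  <  k=3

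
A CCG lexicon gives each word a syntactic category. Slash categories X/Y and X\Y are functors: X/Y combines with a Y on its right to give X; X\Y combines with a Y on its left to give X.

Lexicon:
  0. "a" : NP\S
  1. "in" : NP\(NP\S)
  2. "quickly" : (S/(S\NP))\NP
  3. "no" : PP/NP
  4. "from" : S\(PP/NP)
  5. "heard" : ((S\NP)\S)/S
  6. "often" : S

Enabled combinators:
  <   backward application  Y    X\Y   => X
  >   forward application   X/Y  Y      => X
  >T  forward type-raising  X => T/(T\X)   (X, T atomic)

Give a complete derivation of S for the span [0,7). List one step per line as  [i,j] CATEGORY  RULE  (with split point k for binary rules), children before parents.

[0,1] NP\S  lex  "a"
[1,2] NP\(NP\S)  lex  "in"
[0,2] NP  <  k=1
[2,3] (S/(S\NP))\NP  lex  "quickly"
[0,3] S/(S\NP)  <  k=2
[3,4] PP/NP  lex  "no"
[4,5] S\(PP/NP)  lex  "from"
[3,5] S  <  k=4
[5,6] ((S\NP)\S)/S  lex  "heard"
[6,7] S  lex  "often"
[5,7] (S\NP)\S  >  k=6
[3,7] S\NP  <  k=5
[0,7] S  >  k=3

[0,7] S   >
  [0,3] S/(S\NP)   <
    [0,2] NP   <
      [0,1] "a" : NP\S
      [1,2] "in" : NP\(NP\S)
    [2,3] "quickly" : (S/(S\NP))\NP
  [3,7] S\NP   <
    [3,5] S   <
      [3,4] "no" : PP/NP
      [4,5] "from" : S\(PP/NP)
    [5,7] (S\NP)\S   >
      [5,6] "heard" : ((S\NP)\S)/S
      [6,7] "often" : S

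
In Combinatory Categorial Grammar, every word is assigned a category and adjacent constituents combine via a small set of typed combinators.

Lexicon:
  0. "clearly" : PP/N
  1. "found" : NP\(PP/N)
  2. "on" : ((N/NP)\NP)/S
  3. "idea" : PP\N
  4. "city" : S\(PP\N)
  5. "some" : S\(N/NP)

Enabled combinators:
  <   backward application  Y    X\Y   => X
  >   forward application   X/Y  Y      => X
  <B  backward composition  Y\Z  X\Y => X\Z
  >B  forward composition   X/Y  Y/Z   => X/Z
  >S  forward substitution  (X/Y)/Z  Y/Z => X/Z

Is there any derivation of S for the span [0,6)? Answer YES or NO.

[0,6] S   <
  [0,5] N/NP   <
    [0,2] NP   <
      [0,1] "clearly" : PP/N
      [1,2] "found" : NP\(PP/N)
    [2,5] (N/NP)\NP   >
      [2,3] "on" : ((N/NP)\NP)/S
      [3,5] S   <
        [3,4] "idea" : PP\N
        [4,5] "city" : S\(PP\N)
  [5,6] "some" : S\(N/NP)

YES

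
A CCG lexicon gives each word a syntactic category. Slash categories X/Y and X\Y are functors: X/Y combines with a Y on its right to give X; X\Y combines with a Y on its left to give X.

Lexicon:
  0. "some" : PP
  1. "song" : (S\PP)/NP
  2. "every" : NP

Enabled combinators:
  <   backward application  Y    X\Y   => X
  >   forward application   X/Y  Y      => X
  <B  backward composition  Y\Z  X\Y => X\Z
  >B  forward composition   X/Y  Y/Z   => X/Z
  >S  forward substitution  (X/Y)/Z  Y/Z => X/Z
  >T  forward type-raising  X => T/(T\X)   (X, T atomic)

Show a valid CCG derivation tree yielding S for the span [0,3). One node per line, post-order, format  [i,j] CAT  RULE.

[0,3] S   <
  [0,1] "some" : PP
  [1,3] S\PP   >
    [1,2] "song" : (S\PP)/NP
    [2,3] "every" : NP

[0,1] PP  lex  "some"
[1,2] (S\PP)/NP  lex  "song"
[2,3] NP  lex  "every"
[1,3] S\PP  >  k=2
[0,3] S  <  k=1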